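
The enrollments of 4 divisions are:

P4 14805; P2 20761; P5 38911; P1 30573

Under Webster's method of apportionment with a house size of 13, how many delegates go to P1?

4

Standard divisor 105050/13 ≈ 8080.769; standard quotas: P4 1.832, P2 2.569, P5 4.815, P1 3.783.
Rounding to the nearest integer gives 2, 3, 5, 4 = 14 seats, so the divisor must be adjusted.
With modified divisor 8500: modified quotas P4 1.742, P2 2.442, P5 4.578, P1 3.597.
Rounding to the nearest integer: P4 2, P2 2, P5 5, P1 4 (total 13).
P1 receives 4.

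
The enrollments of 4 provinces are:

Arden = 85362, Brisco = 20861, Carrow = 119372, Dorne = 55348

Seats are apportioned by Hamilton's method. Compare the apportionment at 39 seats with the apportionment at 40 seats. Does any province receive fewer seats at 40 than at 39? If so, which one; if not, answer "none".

none

At 39 seats: Arden 12, Brisco 3, Carrow 16, Dorne 8.
At 40 seats: Arden 12, Brisco 3, Carrow 17, Dorne 8.
No province's allocation decreased.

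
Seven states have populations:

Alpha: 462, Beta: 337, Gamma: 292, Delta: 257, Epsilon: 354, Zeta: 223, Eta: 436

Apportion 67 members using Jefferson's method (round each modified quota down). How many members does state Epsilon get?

10

Standard divisor 2361/67 ≈ 35.239; standard quotas: Alpha 13.111, Beta 9.563, Gamma 8.286, Delta 7.293, Epsilon 10.046, Zeta 6.328, Eta 12.373.
Rounding down gives 13, 9, 8, 7, 10, 6, 12 = 65 seats, so the divisor must be adjusted.
With modified divisor 33.3: modified quotas Alpha 13.874, Beta 10.120, Gamma 8.769, Delta 7.718, Epsilon 10.631, Zeta 6.697, Eta 13.093.
Rounding down: Alpha 13, Beta 10, Gamma 8, Delta 7, Epsilon 10, Zeta 6, Eta 13 (total 67).
Epsilon receives 10.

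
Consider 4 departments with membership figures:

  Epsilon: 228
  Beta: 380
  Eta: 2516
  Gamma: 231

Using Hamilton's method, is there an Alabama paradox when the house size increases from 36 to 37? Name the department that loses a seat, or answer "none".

At 36 seats: Epsilon 2, Beta 4, Eta 27, Gamma 3.
At 37 seats: Epsilon 2, Beta 4, Eta 28, Gamma 3.
No department's allocation decreased.

none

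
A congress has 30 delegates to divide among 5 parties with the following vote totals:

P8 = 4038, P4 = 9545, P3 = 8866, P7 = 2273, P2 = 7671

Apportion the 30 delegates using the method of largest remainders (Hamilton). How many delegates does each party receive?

P8 4, P4 9, P3 8, P7 2, P2 7

Total 32393; standard divisor 32393/30 ≈ 1079.767.
Standard quotas: P8 3.7397, P4 8.8399, P3 8.2110, P7 2.1051, P2 7.1043.
Lower quotas: P8 3, P4 8, P3 8, P7 2, P2 7 (sum 28, leaving 2 seats).
Remainders in descending order: P4 0.8399, P8 0.7397, P3 0.2110, P7 0.1051, P2 0.1043.
Largest remainders: P4, P8 receive the extra seats.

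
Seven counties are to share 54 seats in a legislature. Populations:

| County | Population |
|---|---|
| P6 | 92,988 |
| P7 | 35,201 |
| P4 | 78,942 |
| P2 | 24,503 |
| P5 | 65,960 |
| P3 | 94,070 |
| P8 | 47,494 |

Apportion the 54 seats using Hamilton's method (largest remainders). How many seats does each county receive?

Standard divisor: 439158 ÷ 54 ≈ 8132.556.
Standard quotas: P6 11.4340, P7 4.3284, P4 9.7069, P2 3.0130, P5 8.1106, P3 11.5671, P8 5.8400.
Lower quotas: P6 11, P7 4, P4 9, P2 3, P5 8, P3 11, P8 5 (sum 51, leaving 3 seats).
Remainders in descending order: P8 0.8400, P4 0.7069, P3 0.5671, P6 0.4340, P7 0.3284, P5 0.1106, P2 0.0130.
Largest remainders: P8, P4, P3 receive the extra seats.

P6 11, P7 4, P4 10, P2 3, P5 8, P3 12, P8 6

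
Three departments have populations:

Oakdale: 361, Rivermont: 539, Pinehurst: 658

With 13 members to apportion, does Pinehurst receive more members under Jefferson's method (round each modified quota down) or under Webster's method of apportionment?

Jefferson: Oakdale 3, Rivermont 4, Pinehurst 6.
Webster: Oakdale 3, Rivermont 5, Pinehurst 5.
Pinehurst gets 6 under Jefferson and 5 under Webster.

Jefferson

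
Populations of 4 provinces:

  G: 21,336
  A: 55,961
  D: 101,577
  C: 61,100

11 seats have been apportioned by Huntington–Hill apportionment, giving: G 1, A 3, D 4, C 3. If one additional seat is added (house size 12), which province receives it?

Priority for the next seat is population ÷ (√(s·(s+1))).
Priorities: G 15086.830, A 16154.549, D 22713.308, C 17638.051.
Highest priority: D.

D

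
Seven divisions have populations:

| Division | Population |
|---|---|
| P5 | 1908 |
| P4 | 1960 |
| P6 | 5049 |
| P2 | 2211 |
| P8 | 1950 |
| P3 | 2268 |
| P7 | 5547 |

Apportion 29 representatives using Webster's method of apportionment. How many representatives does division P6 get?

Standard divisor 20893/29 ≈ 720.448; standard quotas: P5 2.648, P4 2.721, P6 7.008, P2 3.069, P8 2.707, P3 3.148, P7 7.699.
Rounding to the nearest integer gives 3, 3, 7, 3, 3, 3, 8 = 30 seats, so the divisor must be adjusted.
With modified divisor 750: modified quotas P5 2.544, P4 2.613, P6 6.732, P2 2.948, P8 2.600, P3 3.024, P7 7.396.
Rounding to the nearest integer: P5 3, P4 3, P6 7, P2 3, P8 3, P3 3, P7 7 (total 29).
P6 receives 7.

7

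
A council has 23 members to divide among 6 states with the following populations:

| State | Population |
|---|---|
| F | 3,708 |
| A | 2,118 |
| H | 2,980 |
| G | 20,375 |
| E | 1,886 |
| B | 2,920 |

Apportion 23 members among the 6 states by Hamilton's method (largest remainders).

F 3; A 1; H 2; G 14; E 1; B 2

Standard divisor: 33987 ÷ 23 ≈ 1477.696.
Standard quotas: F 2.5093, A 1.4333, H 2.0167, G 13.7884, E 1.2763, B 1.9760.
Lower quotas: F 2, A 1, H 2, G 13, E 1, B 1 (sum 20, leaving 3 seats).
Remainders in descending order: B 0.9760, G 0.7884, F 0.5093, A 0.4333, E 0.2763, H 0.0167.
Largest remainders: B, G, F receive the extra seats.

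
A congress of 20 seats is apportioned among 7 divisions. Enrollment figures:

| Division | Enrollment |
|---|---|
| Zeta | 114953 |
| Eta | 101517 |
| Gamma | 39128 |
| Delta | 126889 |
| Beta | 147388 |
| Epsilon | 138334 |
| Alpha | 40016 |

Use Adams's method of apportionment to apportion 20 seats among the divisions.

Standard divisor 708225/20 ≈ 35411.25; standard quotas: Zeta 3.246, Eta 2.867, Gamma 1.105, Delta 3.583, Beta 4.162, Epsilon 3.906, Alpha 1.130.
Rounding up gives 4, 3, 2, 4, 5, 4, 2 = 24 seats, so the divisor must be adjusted.
With modified divisor 41200: modified quotas Zeta 2.790, Eta 2.464, Gamma 0.950, Delta 3.080, Beta 3.577, Epsilon 3.358, Alpha 0.971.
Rounding up: Zeta 3, Eta 3, Gamma 1, Delta 4, Beta 4, Epsilon 4, Alpha 1 (total 20).

Zeta=3; Eta=3; Gamma=1; Delta=4; Beta=4; Epsilon=4; Alpha=1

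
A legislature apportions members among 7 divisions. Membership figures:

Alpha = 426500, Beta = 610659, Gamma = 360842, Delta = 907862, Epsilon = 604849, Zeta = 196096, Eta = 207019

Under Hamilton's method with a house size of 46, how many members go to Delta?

Standard divisor: 3313827 ÷ 46 ≈ 72039.717.
Standard quotas: Alpha 5.9203, Beta 8.4767, Gamma 5.0089, Delta 12.6022, Epsilon 8.3960, Zeta 2.7221, Eta 2.8737.
Lower quotas: Alpha 5, Beta 8, Gamma 5, Delta 12, Epsilon 8, Zeta 2, Eta 2 (sum 42, leaving 4 seats).
Remainders in descending order: Alpha 0.9203, Eta 0.8737, Zeta 0.7221, Delta 0.6022, Beta 0.4767, Epsilon 0.3960, Gamma 0.0089.
The surplus seats go to Alpha, Eta, Zeta, Delta.
Delta receives 13.

13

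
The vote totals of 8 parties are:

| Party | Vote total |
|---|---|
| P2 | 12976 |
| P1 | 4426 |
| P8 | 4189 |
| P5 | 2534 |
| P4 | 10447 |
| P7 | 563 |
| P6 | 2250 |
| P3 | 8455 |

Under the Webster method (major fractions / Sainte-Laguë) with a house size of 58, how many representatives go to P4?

13

Standard divisor 45840/58 ≈ 790.345; standard quotas: P2 16.418, P1 5.600, P8 5.300, P5 3.206, P4 13.218, P7 0.712, P6 2.847, P3 10.698.
Rounding to the nearest integer gives P2 16, P1 6, P8 5, P5 3, P4 13, P7 1, P6 3, P3 11 — total 58, matching the house size, so no adjustment is needed.
P4 receives 13.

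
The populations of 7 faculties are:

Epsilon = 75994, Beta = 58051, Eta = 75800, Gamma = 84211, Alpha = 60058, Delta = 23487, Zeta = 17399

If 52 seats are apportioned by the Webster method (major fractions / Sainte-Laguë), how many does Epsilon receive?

Standard divisor 395000/52 ≈ 7596.154; standard quotas: Epsilon 10.004, Beta 7.642, Eta 9.979, Gamma 11.086, Alpha 7.906, Delta 3.092, Zeta 2.291.
Rounding to the nearest integer gives Epsilon 10, Beta 8, Eta 10, Gamma 11, Alpha 8, Delta 3, Zeta 2 — total 52, matching the house size, so no adjustment is needed.
Epsilon receives 10.

10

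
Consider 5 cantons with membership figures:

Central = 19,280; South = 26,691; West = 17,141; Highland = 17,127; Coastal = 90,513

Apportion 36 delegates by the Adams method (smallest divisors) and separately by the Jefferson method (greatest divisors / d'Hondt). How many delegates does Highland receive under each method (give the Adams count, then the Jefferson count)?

Adams: Central 4, South 6, West 4, Highland 4, Coastal 18.
Jefferson: Central 4, South 6, West 3, Highland 3, Coastal 20.
Highland gets 4 under Adams and 3 under Jefferson.

4 and 3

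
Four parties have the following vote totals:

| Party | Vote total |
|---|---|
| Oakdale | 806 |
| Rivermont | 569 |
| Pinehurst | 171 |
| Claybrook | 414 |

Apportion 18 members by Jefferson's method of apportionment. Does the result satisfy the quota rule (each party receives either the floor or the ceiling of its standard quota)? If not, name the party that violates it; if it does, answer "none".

Standard quotas: Oakdale 7.402, Rivermont 5.226, Pinehurst 1.570, Claybrook 3.802.
Jefferson allocation: Oakdale 8, Rivermont 5, Pinehurst 1, Claybrook 4.
Every allocation lies between the lower and upper quota.

none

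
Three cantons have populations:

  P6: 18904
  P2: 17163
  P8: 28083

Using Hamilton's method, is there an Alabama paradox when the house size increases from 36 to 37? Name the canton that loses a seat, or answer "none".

At 36 seats: P6 10, P2 10, P8 16.
At 37 seats: P6 11, P2 10, P8 16.
No canton's allocation decreased.

none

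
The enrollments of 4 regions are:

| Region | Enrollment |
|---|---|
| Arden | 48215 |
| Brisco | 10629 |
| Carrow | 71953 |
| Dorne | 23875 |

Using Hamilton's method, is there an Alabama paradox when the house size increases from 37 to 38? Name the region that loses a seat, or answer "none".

Brisco

At 37 seats: Arden 11, Brisco 3, Carrow 17, Dorne 6.
At 38 seats: Arden 12, Brisco 2, Carrow 18, Dorne 6.
Brisco drops from 3 to 2.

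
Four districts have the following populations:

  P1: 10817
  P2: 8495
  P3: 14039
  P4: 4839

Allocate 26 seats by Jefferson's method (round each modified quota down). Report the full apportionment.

P1: 7; P2: 6; P3: 10; P4: 3

Standard divisor 38190/26 ≈ 1468.846; standard quotas: P1 7.364, P2 5.783, P3 9.558, P4 3.294.
Rounding down gives 7, 5, 9, 3 = 24 seats, so the divisor must be adjusted.
With modified divisor 1400: modified quotas P1 7.726, P2 6.068, P3 10.028, P4 3.456.
Rounding down: P1 7, P2 6, P3 10, P4 3 (total 26).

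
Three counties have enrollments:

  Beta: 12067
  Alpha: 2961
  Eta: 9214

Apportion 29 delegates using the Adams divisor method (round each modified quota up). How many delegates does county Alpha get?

4

Standard divisor 24242/29 ≈ 835.931; standard quotas: Beta 14.435, Alpha 3.542, Eta 11.022.
Rounding up gives 15, 4, 12 = 31 seats, so the divisor must be adjusted.
With modified divisor 900: modified quotas Beta 13.408, Alpha 3.290, Eta 10.238.
Rounding up: Beta 14, Alpha 4, Eta 11 (total 29).
Alpha receives 4.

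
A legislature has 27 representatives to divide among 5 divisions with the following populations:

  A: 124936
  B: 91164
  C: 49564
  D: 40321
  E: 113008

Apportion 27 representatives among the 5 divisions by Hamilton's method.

A=8, B=6, C=3, D=3, E=7

Total 418993; standard divisor 418993/27 ≈ 15518.259.
Standard quotas: A 8.0509, B 5.8746, C 3.1939, D 2.5983, E 7.2823.
Lower quotas: A 8, B 5, C 3, D 2, E 7 (sum 25, leaving 2 seats).
Remainders in descending order: B 0.8746, D 0.5983, E 0.2823, C 0.1939, A 0.0509.
Largest remainders: B, D receive the extra seats.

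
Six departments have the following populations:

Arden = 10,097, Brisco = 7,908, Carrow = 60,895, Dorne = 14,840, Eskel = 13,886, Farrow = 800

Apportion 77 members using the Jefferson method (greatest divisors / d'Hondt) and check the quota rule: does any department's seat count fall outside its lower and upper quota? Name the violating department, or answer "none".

Standard quotas: Arden 7.171, Brisco 5.616, Carrow 43.245, Dorne 10.539, Eskel 9.861, Farrow 0.568.
Jefferson allocation: Arden 7, Brisco 5, Carrow 45, Dorne 10, Eskel 10, Farrow 0.
Carrow has quota 43.245 (lower 43, upper 44) but receives 45 — outside the quota interval.

Carrow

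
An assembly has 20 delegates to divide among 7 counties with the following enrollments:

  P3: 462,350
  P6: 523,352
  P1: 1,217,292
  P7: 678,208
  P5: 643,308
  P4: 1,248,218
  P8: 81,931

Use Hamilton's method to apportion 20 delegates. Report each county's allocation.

P3=2; P6=2; P1=5; P7=3; P5=3; P4=5; P8=0

Total 4854659; standard divisor 4854659/20 ≈ 242732.95.
Standard quotas: P3 1.9048, P6 2.1561, P1 5.0149, P7 2.7941, P5 2.6503, P4 5.1424, P8 0.3375.
Lower quotas: P3 1, P6 2, P1 5, P7 2, P5 2, P4 5, P8 0 (sum 17, leaving 3 seats).
Remainders in descending order: P3 0.9048, P7 0.7941, P5 0.6503, P8 0.3375, P6 0.1561, P4 0.1424, P1 0.0149.
Largest remainders: P3, P7, P5 receive the extra seats.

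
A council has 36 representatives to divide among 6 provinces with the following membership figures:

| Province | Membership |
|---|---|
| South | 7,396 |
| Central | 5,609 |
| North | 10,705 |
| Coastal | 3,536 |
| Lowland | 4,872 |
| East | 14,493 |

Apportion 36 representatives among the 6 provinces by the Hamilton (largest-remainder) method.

The standard divisor is 46611/36 ≈ 1294.75.
Standard quotas: South 5.7123, Central 4.3321, North 8.2680, Coastal 2.7310, Lowland 3.7629, East 11.1937.
Lower quotas: South 5, Central 4, North 8, Coastal 2, Lowland 3, East 11 (sum 33, leaving 3 seats).
Remainders in descending order: Lowland 0.7629, Coastal 0.7310, South 0.7123, Central 0.3321, North 0.2680, East 0.1937.
The surplus seats go to Lowland, Coastal, South.

South 6, Central 4, North 8, Coastal 3, Lowland 4, East 11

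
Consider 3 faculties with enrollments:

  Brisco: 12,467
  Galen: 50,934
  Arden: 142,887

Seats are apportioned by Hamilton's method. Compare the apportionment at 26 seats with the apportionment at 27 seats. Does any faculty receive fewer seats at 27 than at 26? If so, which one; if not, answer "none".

At 26 seats: Brisco 2, Galen 6, Arden 18.
At 27 seats: Brisco 1, Galen 7, Arden 19.
Brisco drops from 2 to 1.

Brisco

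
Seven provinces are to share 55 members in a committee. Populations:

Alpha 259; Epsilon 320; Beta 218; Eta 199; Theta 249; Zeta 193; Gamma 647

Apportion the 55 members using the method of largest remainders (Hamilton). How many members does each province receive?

Alpha: 7, Epsilon: 8, Beta: 6, Eta: 5, Theta: 7, Zeta: 5, Gamma: 17

The standard divisor is 2085/55 ≈ 37.909.
Standard quotas: Alpha 6.832, Epsilon 8.441, Beta 5.751, Eta 5.249, Theta 6.568, Zeta 5.091, Gamma 17.067.
Lower quotas: Alpha 6, Epsilon 8, Beta 5, Eta 5, Theta 6, Zeta 5, Gamma 17 (sum 52, leaving 3 seats).
Remainders in descending order: Alpha 0.832, Beta 0.751, Theta 0.568, Epsilon 0.441, Eta 0.249, Zeta 0.091, Gamma 0.067.
Largest remainders: Alpha, Beta, Theta receive the extra seats.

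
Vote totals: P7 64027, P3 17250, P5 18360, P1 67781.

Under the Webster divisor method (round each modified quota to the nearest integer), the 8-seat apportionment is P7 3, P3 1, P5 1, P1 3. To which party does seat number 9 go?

P1

Priority for the next seat is population ÷ (current seats + 0.5).
Priorities: P7 18293.429, P3 11500.000, P5 12240.000, P1 19366.000.
Highest priority: P1.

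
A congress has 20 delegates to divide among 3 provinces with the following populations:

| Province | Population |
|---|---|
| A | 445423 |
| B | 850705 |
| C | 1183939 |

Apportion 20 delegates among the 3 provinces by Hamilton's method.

Total 2480067; standard divisor 2480067/20 ≈ 124003.35.
Standard quotas: A 3.5920, B 6.8603, C 9.5476.
Lower quotas: A 3, B 6, C 9 (sum 18, leaving 2 seats).
Remainders in descending order: B 0.8603, A 0.5920, C 0.5476.
Largest remainders: B, A receive the extra seats.

A 4, B 7, C 9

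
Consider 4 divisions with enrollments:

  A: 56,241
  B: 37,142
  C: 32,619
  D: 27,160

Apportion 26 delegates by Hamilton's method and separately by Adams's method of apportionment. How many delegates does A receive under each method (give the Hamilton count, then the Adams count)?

Hamilton: A 10, B 6, C 5, D 5.
Adams: A 9, B 6, C 6, D 5.
A gets 10 under Hamilton and 9 under Adams.

10 and 9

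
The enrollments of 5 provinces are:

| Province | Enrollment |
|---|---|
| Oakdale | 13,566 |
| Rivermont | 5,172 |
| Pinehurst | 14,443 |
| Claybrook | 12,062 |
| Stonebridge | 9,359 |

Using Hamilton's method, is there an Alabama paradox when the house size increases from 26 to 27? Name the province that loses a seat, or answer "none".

At 26 seats: Oakdale 6, Rivermont 3, Pinehurst 7, Claybrook 6, Stonebridge 4.
At 27 seats: Oakdale 7, Rivermont 2, Pinehurst 7, Claybrook 6, Stonebridge 5.
Rivermont drops from 3 to 2.

Rivermont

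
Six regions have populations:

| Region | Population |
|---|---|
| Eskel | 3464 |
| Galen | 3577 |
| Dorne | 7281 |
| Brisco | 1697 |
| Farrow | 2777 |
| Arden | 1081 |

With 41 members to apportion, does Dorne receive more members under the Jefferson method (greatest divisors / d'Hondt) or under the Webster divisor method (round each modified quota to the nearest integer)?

Jefferson: Eskel 7, Galen 7, Dorne 16, Brisco 3, Farrow 6, Arden 2.
Webster: Eskel 7, Galen 7, Dorne 15, Brisco 4, Farrow 6, Arden 2.
Dorne gets 16 under Jefferson and 15 under Webster.

Jefferson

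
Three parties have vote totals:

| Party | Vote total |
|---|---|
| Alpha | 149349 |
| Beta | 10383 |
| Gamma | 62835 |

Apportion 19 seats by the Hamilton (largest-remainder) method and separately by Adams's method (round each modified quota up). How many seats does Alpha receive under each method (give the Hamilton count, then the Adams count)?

13 and 12

Hamilton: Alpha 13, Beta 1, Gamma 5.
Adams: Alpha 12, Beta 1, Gamma 6.
Alpha gets 13 under Hamilton and 12 under Adams.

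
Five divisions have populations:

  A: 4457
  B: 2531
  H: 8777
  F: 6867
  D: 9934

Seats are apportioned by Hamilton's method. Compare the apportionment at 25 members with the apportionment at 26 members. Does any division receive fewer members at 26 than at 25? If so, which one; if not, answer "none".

none

At 25 seats: A 3, B 2, H 7, F 5, D 8.
At 26 seats: A 4, B 2, H 7, F 5, D 8.
No division's allocation decreased.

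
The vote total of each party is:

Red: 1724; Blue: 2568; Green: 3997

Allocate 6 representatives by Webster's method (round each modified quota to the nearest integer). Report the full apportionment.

Standard divisor 8289/6 ≈ 1381.5; standard quotas: Red 1.248, Blue 1.859, Green 2.893.
Rounding to the nearest integer gives Red 1, Blue 2, Green 3 — total 6, matching the house size, so no adjustment is needed.

Red=1; Blue=2; Green=3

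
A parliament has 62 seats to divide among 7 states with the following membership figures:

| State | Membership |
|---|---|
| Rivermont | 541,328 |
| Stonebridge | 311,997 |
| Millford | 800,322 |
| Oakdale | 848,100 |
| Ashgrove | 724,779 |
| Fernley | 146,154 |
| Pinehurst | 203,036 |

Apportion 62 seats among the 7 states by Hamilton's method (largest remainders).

Rivermont 9, Stonebridge 5, Millford 14, Oakdale 15, Ashgrove 13, Fernley 3, Pinehurst 3

The standard divisor is 3575716/62 ≈ 57672.839.
Standard quotas: Rivermont 9.3862, Stonebridge 5.4098, Millford 13.8769, Oakdale 14.7054, Ashgrove 12.5671, Fernley 2.5342, Pinehurst 3.5205.
Lower quotas: Rivermont 9, Stonebridge 5, Millford 13, Oakdale 14, Ashgrove 12, Fernley 2, Pinehurst 3 (sum 58, leaving 4 seats).
Remainders in descending order: Millford 0.8769, Oakdale 0.7054, Ashgrove 0.5671, Fernley 0.5342, Pinehurst 0.5205, Stonebridge 0.4098, Rivermont 0.3862.
Largest remainders: Millford, Oakdale, Ashgrove, Fernley receive the extra seats.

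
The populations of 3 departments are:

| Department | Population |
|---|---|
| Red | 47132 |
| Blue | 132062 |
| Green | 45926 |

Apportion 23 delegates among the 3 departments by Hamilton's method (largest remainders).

Red 5, Blue 13, Green 5

Standard divisor: 225120 ÷ 23 ≈ 9787.826.
Standard quotas: Red 4.8154, Blue 13.4925, Green 4.6922.
Lower quotas: Red 4, Blue 13, Green 4 (sum 21, leaving 2 seats).
Remainders in descending order: Red 0.8154, Green 0.6922, Blue 0.4925.
Largest remainders: Red, Green receive the extra seats.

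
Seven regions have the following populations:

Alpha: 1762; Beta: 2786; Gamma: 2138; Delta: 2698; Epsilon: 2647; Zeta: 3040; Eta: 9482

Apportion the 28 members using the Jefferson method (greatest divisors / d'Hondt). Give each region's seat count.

Standard divisor 24553/28 ≈ 876.893; standard quotas: Alpha 2.009, Beta 3.177, Gamma 2.438, Delta 3.077, Epsilon 3.019, Zeta 3.467, Eta 10.813.
Rounding down gives 2, 3, 2, 3, 3, 3, 10 = 26 seats, so the divisor must be adjusted.
With modified divisor 780: modified quotas Alpha 2.259, Beta 3.572, Gamma 2.741, Delta 3.459, Epsilon 3.394, Zeta 3.897, Eta 12.156.
Rounding down: Alpha 2, Beta 3, Gamma 2, Delta 3, Epsilon 3, Zeta 3, Eta 12 (total 28).

Alpha 2; Beta 3; Gamma 2; Delta 3; Epsilon 3; Zeta 3; Eta 12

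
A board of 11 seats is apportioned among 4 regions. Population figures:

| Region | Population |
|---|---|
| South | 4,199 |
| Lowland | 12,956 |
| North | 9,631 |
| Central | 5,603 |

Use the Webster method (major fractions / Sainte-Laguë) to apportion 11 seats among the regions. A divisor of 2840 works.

South=1, Lowland=5, North=3, Central=2

With modified divisor 2840: modified quotas South 1.479, Lowland 4.562, North 3.391, Central 1.973.
Rounding to the nearest integer: South 1, Lowland 5, North 3, Central 2 (total 11).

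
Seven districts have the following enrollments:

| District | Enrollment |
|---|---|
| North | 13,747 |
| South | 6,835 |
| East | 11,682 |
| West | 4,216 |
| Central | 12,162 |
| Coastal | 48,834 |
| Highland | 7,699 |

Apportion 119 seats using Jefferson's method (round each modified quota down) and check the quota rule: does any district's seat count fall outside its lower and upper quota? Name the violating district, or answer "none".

Standard quotas: North 15.554, South 7.733, East 13.218, West 4.770, Central 13.761, Coastal 55.253, Highland 8.711.
Jefferson allocation: North 16, South 7, East 13, West 4, Central 14, Coastal 57, Highland 8.
Coastal has quota 55.253 (lower 55, upper 56) but receives 57 — outside the quota interval.

Coastal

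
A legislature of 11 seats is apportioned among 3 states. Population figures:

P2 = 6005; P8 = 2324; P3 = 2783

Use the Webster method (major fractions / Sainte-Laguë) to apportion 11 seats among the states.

Standard divisor 11112/11 ≈ 1010.182; standard quotas: P2 5.944, P8 2.301, P3 2.755.
Rounding to the nearest integer gives P2 6, P8 2, P3 3 — total 11, matching the house size, so no adjustment is needed.

P2 6, P8 2, P3 3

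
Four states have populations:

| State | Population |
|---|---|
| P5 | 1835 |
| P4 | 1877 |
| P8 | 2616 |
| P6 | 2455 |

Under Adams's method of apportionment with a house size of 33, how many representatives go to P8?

10

Standard divisor 8783/33 ≈ 266.152; standard quotas: P5 6.895, P4 7.052, P8 9.829, P6 9.224.
Rounding up gives 7, 8, 10, 10 = 35 seats, so the divisor must be adjusted.
With modified divisor 280: modified quotas P5 6.554, P4 6.704, P8 9.343, P6 8.768.
Rounding up: P5 7, P4 7, P8 10, P6 9 (total 33).
P8 receives 10.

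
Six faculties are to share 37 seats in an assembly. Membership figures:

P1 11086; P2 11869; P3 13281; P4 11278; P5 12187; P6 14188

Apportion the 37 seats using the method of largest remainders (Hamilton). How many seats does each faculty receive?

Total 73889; standard divisor 73889/37 = 1997.
Standard quotas: P1 5.5513, P2 5.9434, P3 6.6505, P4 5.6475, P5 6.1027, P6 7.1047.
Lower quotas: P1 5, P2 5, P3 6, P4 5, P5 6, P6 7 (sum 34, leaving 3 seats).
Remainders in descending order: P2 0.9434, P3 0.6505, P4 0.6475, P1 0.5513, P6 0.1047, P5 0.1027.
Largest remainders: P2, P3, P4 receive the extra seats.

P1: 5, P2: 6, P3: 7, P4: 6, P5: 6, P6: 7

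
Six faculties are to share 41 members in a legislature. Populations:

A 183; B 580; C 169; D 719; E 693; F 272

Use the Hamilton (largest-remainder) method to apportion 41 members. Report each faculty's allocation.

The standard divisor is 2616/41 ≈ 63.805.
Standard quotas: A 2.868, B 9.090, C 2.649, D 11.269, E 10.861, F 4.263.
Lower quotas: A 2, B 9, C 2, D 11, E 10, F 4 (sum 38, leaving 3 seats).
Remainders in descending order: A 0.868, E 0.861, C 0.649, D 0.269, F 0.263, B 0.090.
The surplus seats go to A, E, C.

A 3; B 9; C 3; D 11; E 11; F 4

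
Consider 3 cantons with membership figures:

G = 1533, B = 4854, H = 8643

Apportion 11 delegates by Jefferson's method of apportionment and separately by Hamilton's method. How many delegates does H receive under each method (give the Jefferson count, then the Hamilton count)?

7 and 6

Jefferson: G 1, B 3, H 7.
Hamilton: G 1, B 4, H 6.
H gets 7 under Jefferson and 6 under Hamilton.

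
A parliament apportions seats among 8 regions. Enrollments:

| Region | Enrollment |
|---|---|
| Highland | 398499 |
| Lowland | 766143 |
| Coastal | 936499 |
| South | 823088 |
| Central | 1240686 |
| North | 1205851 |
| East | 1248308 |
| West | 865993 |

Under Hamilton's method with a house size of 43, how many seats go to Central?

Standard divisor: 7485067 ÷ 43 ≈ 174071.326.
Standard quotas: Highland 2.2893, Lowland 4.4013, Coastal 5.3800, South 4.7285, Central 7.1275, North 6.9273, East 7.1712, West 4.9749.
Lower quotas: Highland 2, Lowland 4, Coastal 5, South 4, Central 7, North 6, East 7, West 4 (sum 39, leaving 4 seats).
Remainders in descending order: West 0.9749, North 0.9273, South 0.7285, Lowland 0.4013, Coastal 0.3800, Highland 0.2893, East 0.1712, Central 0.1275.
Largest remainders: West, North, South, Lowland receive the extra seats.
Central receives 7.

7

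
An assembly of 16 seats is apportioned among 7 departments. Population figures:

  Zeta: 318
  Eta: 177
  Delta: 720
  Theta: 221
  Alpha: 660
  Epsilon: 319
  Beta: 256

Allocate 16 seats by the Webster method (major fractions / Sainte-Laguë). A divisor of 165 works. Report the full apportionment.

With modified divisor 165: modified quotas Zeta 1.927, Eta 1.073, Delta 4.364, Theta 1.339, Alpha 4.000, Epsilon 1.933, Beta 1.552.
Rounding to the nearest integer: Zeta 2, Eta 1, Delta 4, Theta 1, Alpha 4, Epsilon 2, Beta 2 (total 16).

Zeta=2, Eta=1, Delta=4, Theta=1, Alpha=4, Epsilon=2, Beta=2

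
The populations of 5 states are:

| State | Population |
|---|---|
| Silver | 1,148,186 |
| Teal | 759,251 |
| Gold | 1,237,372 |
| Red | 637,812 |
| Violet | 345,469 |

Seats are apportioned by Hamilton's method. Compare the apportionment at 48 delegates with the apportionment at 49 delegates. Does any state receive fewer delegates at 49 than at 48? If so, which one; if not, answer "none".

Red

At 48 seats: Silver 13, Teal 9, Gold 14, Red 8, Violet 4.
At 49 seats: Silver 14, Teal 9, Gold 15, Red 7, Violet 4.
Red drops from 8 to 7.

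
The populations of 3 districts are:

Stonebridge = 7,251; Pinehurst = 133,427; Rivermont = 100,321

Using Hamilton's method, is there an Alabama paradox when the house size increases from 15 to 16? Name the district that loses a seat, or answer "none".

Stonebridge

At 15 seats: Stonebridge 1, Pinehurst 8, Rivermont 6.
At 16 seats: Stonebridge 0, Pinehurst 9, Rivermont 7.
Stonebridge drops from 1 to 0.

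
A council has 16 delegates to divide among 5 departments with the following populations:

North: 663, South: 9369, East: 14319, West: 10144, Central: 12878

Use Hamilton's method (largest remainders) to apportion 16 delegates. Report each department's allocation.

Total 47373; standard divisor 47373/16 ≈ 2960.812.
Standard quotas: North 0.2239, South 3.1643, East 4.8362, West 3.4261, Central 4.3495.
Lower quotas: North 0, South 3, East 4, West 3, Central 4 (sum 14, leaving 2 seats).
Remainders in descending order: East 0.8362, West 0.4261, Central 0.3495, North 0.2239, South 0.1643.
Largest remainders: East, West receive the extra seats.

North 0; South 3; East 5; West 4; Central 4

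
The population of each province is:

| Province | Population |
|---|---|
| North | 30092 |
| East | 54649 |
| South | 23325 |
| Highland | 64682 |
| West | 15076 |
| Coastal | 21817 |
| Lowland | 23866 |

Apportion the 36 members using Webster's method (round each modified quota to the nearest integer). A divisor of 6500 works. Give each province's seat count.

With modified divisor 6500: modified quotas North 4.630, East 8.408, South 3.588, Highland 9.951, West 2.319, Coastal 3.356, Lowland 3.672.
Rounding to the nearest integer: North 5, East 8, South 4, Highland 10, West 2, Coastal 3, Lowland 4 (total 36).

North 5; East 8; South 4; Highland 10; West 2; Coastal 3; Lowland 4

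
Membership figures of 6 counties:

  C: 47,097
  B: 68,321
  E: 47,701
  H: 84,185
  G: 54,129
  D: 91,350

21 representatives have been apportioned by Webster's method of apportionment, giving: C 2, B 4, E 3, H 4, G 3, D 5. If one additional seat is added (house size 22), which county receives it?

Priority for the next seat is population ÷ (current seats + 0.5).
Priorities: C 18838.800, B 15182.444, E 13628.857, H 18707.778, G 15465.429, D 16609.091.
Highest priority: C.

C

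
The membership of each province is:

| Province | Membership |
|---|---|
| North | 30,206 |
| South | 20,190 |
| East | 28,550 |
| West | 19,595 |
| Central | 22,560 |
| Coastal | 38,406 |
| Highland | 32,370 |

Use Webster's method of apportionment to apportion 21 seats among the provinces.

Standard divisor 191877/21 ≈ 9137; standard quotas: North 3.306, South 2.210, East 3.125, West 2.145, Central 2.469, Coastal 4.203, Highland 3.543.
Rounding to the nearest integer gives 3, 2, 3, 2, 2, 4, 4 = 20 seats, so the divisor must be adjusted.
With modified divisor 8800: modified quotas North 3.433, South 2.294, East 3.244, West 2.227, Central 2.564, Coastal 4.364, Highland 3.678.
Rounding to the nearest integer: North 3, South 2, East 3, West 2, Central 3, Coastal 4, Highland 4 (total 21).

North 3, South 2, East 3, West 2, Central 3, Coastal 4, Highland 4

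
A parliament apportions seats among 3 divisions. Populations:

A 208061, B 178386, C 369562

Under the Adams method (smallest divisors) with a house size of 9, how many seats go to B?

2

Standard divisor 756009/9 ≈ 84001; standard quotas: A 2.477, B 2.124, C 4.399.
Rounding up gives 3, 3, 5 = 11 seats, so the divisor must be adjusted.
With modified divisor 98200: modified quotas A 2.119, B 1.817, C 3.763.
Rounding up: A 3, B 2, C 4 (total 9).
B receives 2.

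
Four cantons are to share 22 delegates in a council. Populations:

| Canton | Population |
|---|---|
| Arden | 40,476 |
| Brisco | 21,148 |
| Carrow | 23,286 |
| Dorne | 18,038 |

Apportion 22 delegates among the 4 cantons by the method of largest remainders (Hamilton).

Standard divisor: 102948 ÷ 22 ≈ 4679.455.
Standard quotas: Arden 8.6497, Brisco 4.5193, Carrow 4.9762, Dorne 3.8547.
Lower quotas: Arden 8, Brisco 4, Carrow 4, Dorne 3 (sum 19, leaving 3 seats).
Remainders in descending order: Carrow 0.9762, Dorne 0.8547, Arden 0.6497, Brisco 0.5193.
Largest remainders: Carrow, Dorne, Arden receive the extra seats.

Arden=9, Brisco=4, Carrow=5, Dorne=4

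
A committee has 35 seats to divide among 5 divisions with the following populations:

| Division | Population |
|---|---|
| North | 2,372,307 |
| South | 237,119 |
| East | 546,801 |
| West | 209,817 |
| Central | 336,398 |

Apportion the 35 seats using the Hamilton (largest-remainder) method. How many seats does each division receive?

Total 3702442; standard divisor 3702442/35 ≈ 105784.057.
Standard quotas: North 22.4259, South 2.2415, East 5.1690, West 1.9834, Central 3.1800.
Lower quotas: North 22, South 2, East 5, West 1, Central 3 (sum 33, leaving 2 seats).
Remainders in descending order: West 0.9834, North 0.4259, South 0.2415, Central 0.1800, East 0.1690.
Largest remainders: West, North receive the extra seats.

North 23, South 2, East 5, West 2, Central 3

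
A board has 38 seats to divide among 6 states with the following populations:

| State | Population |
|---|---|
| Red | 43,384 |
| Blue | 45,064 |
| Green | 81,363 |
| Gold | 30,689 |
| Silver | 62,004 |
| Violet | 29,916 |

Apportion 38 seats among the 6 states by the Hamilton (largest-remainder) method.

Red=6, Blue=6, Green=10, Gold=4, Silver=8, Violet=4

Total 292420; standard divisor 292420/38 ≈ 7695.263.
Standard quotas: Red 5.6378, Blue 5.8561, Green 10.5731, Gold 3.9880, Silver 8.0574, Violet 3.8876.
Lower quotas: Red 5, Blue 5, Green 10, Gold 3, Silver 8, Violet 3 (sum 34, leaving 4 seats).
Remainders in descending order: Gold 0.9880, Violet 0.8876, Blue 0.8561, Red 0.6378, Green 0.5731, Silver 0.0574.
The surplus seats go to Gold, Violet, Blue, Red.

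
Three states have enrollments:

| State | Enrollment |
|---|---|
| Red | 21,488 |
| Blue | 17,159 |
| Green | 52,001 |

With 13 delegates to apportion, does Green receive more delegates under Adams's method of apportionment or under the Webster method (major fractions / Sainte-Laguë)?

Adams: Red 3, Blue 3, Green 7.
Webster: Red 3, Blue 2, Green 8.
Green gets 7 under Adams and 8 under Webster.

Webster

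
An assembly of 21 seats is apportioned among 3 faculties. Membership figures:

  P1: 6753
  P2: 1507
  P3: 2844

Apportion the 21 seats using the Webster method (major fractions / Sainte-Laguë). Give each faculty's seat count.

P1 13; P2 3; P3 5

Standard divisor 11104/21 ≈ 528.762; standard quotas: P1 12.771, P2 2.850, P3 5.379.
Rounding to the nearest integer gives P1 13, P2 3, P3 5 — total 21, matching the house size, so no adjustment is needed.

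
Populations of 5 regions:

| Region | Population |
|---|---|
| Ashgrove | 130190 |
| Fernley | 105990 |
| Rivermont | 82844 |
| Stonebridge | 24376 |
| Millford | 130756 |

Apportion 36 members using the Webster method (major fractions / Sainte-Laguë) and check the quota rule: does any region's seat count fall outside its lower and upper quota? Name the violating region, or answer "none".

none

Standard quotas: Ashgrove 9.885, Fernley 8.047, Rivermont 6.290, Stonebridge 1.851, Millford 9.928.
Webster allocation: Ashgrove 10, Fernley 8, Rivermont 6, Stonebridge 2, Millford 10.
Every allocation lies between the lower and upper quota.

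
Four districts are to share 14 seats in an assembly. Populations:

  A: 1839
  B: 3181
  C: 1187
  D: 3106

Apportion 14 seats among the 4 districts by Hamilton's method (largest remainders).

A: 3, B: 5, C: 2, D: 4

Total 9313; standard divisor 9313/14 ≈ 665.214.
Standard quotas: A 2.765, B 4.782, C 1.784, D 4.669.
Lower quotas: A 2, B 4, C 1, D 4 (sum 11, leaving 3 seats).
Remainders in descending order: C 0.784, B 0.782, A 0.765, D 0.669.
The surplus seats go to C, B, A.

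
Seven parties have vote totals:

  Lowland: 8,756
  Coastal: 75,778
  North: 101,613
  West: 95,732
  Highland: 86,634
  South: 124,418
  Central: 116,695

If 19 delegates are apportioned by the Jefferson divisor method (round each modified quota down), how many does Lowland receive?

0

Standard divisor 609626/19 ≈ 32085.579; standard quotas: Lowland 0.273, Coastal 2.362, North 3.167, West 2.984, Highland 2.700, South 3.878, Central 3.637.
Rounding down gives 0, 2, 3, 2, 2, 3, 3 = 15 seats, so the divisor must be adjusted.
With modified divisor 27100: modified quotas Lowland 0.323, Coastal 2.796, North 3.750, West 3.533, Highland 3.197, South 4.591, Central 4.306.
Rounding down: Lowland 0, Coastal 2, North 3, West 3, Highland 3, South 4, Central 4 (total 19).
Lowland receives 0.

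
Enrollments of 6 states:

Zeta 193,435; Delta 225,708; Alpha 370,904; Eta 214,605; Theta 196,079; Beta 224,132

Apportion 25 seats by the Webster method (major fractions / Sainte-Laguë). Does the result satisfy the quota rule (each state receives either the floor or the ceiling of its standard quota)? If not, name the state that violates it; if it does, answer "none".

none

Standard quotas: Zeta 3.394, Delta 3.960, Alpha 6.508, Eta 3.765, Theta 3.440, Beta 3.933.
Webster allocation: Zeta 3, Delta 4, Alpha 7, Eta 4, Theta 3, Beta 4.
Every allocation lies between the lower and upper quota.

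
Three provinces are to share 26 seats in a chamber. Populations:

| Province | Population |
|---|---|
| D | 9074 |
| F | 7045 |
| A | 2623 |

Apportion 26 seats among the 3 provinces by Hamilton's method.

D 12, F 10, A 4

Total 18742; standard divisor 18742/26 ≈ 720.846.
Standard quotas: D 12.5880, F 9.7732, A 3.6388.
Lower quotas: D 12, F 9, A 3 (sum 24, leaving 2 seats).
Remainders in descending order: F 0.7732, A 0.6388, D 0.5880.
The surplus seats go to F, A.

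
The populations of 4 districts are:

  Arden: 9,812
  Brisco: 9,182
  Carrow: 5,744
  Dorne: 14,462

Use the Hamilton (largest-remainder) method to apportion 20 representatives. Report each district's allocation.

Total 39200; standard divisor 39200/20 = 1960.
Standard quotas: Arden 5.0061, Brisco 4.6847, Carrow 2.9306, Dorne 7.3786.
Lower quotas: Arden 5, Brisco 4, Carrow 2, Dorne 7 (sum 18, leaving 2 seats).
Remainders in descending order: Carrow 0.9306, Brisco 0.6847, Dorne 0.3786, Arden 0.0061.
The surplus seats go to Carrow, Brisco.

Arden 5, Brisco 5, Carrow 3, Dorne 7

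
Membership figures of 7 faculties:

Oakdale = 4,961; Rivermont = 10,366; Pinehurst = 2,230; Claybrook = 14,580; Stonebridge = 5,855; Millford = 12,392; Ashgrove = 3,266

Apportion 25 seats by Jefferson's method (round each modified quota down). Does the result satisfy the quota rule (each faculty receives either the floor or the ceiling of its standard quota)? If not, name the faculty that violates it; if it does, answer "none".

none

Standard quotas: Oakdale 2.312, Rivermont 4.830, Pinehurst 1.039, Claybrook 6.794, Stonebridge 2.728, Millford 5.774, Ashgrove 1.522.
Jefferson allocation: Oakdale 2, Rivermont 5, Pinehurst 1, Claybrook 7, Stonebridge 3, Millford 6, Ashgrove 1.
Every allocation lies between the lower and upper quota.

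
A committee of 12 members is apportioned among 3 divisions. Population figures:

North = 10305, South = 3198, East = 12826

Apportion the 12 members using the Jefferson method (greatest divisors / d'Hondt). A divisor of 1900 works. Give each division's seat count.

North 5, South 1, East 6

With modified divisor 1900: modified quotas North 5.424, South 1.683, East 6.751.
Rounding down: North 5, South 1, East 6 (total 12).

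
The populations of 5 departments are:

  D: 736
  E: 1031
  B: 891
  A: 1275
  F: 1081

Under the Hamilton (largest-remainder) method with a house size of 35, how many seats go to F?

8

Total 5014; standard divisor 5014/35 ≈ 143.257.
Standard quotas: D 5.138, E 7.197, B 6.220, A 8.900, F 7.546.
Lower quotas: D 5, E 7, B 6, A 8, F 7 (sum 33, leaving 2 seats).
Remainders in descending order: A 0.900, F 0.546, B 0.220, E 0.197, D 0.138.
The surplus seats go to A, F.
F receives 8.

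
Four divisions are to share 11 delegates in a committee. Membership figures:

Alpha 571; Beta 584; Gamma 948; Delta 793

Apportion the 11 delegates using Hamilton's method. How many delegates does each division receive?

The standard divisor is 2896/11 ≈ 263.273.
Standard quotas: Alpha 2.169, Beta 2.218, Gamma 3.601, Delta 3.012.
Lower quotas: Alpha 2, Beta 2, Gamma 3, Delta 3 (sum 10, leaving 1 seat).
Remainders in descending order: Gamma 0.601, Beta 0.218, Alpha 0.169, Delta 0.012.
Largest remainder: Gamma receives the extra seat.

Alpha=2; Beta=2; Gamma=4; Delta=3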